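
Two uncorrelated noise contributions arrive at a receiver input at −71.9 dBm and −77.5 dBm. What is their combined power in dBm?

−70.8 dBm

Convert to linear, add, convert back:
P₁ = 6.46×10⁻¹¹ W, P₂ = 1.78×10⁻¹¹ W
P_tot = 8.23×10⁻¹¹ W → 10 log₁₀(P_tot / 10⁻³) = −70.8 dBm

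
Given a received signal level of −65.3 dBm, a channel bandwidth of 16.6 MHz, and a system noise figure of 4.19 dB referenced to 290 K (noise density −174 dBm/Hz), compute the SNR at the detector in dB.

32.3 dB

Noise floor: N = −174 + 10 log₁₀(B) + NF
10 log₁₀(1.66×10⁷) = 72.2 dB
N = −174 + 72.2 + 4.19 = −97.61 dBm
SNR = P_sig − N = −65.3 − (−97.61) = 32.31 dB → 32.3 dB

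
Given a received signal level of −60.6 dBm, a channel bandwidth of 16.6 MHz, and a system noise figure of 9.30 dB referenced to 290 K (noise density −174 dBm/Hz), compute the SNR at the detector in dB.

31.9 dB

Noise floor: N = −174 + 10 log₁₀(B) + NF
10 log₁₀(1.66×10⁷) = 72.2 dB
N = −174 + 72.2 + 9.30 = −92.50 dBm
SNR = P_sig − N = −60.6 − (−92.50) = 31.90 dB → 31.9 dB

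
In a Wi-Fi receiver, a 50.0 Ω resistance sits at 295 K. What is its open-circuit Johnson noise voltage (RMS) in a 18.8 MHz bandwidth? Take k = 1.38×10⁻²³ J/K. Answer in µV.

3.91 µV

V_n = √(4kTRB)
4kTRB = 4 × 1.38×10⁻²³ × 295 × 5.00×10¹ × 1.88×10⁷ = 1.53×10⁻¹¹ V²
V_n = √(1.53×10⁻¹¹) = 3.91×10⁻⁶ V = 3.91 µV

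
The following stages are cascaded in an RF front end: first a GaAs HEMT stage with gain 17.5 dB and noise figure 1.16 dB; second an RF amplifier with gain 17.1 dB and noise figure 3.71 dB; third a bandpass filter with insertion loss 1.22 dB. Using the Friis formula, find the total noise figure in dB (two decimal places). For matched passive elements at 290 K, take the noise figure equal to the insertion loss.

1.24 dB

Convert to linear (a loss of L dB is a gain of −L dB): F_i = 10^(NF_i/10), G_i = 10^(G_i,dB/10)
  Stage 1: F_1 = 10^(1.16/10) = 1.306, G_1 = 10^(17.5/10) = 56.23
  Stage 2: F_2 = 10^(3.71/10) = 2.350, G_2 = 10^(17.1/10) = 51.29
  Stage 3: F_3 = 10^(1.22/10) = 1.324, G_3 = 10^(−1.22/10) = 0.7551
Friis cascade:
  F = 1.306 + (2.350 − 1)/56.23 + (1.324 − 1)/2884 = 1.330
NF = 10 log₁₀(1.330) = 1.24 dB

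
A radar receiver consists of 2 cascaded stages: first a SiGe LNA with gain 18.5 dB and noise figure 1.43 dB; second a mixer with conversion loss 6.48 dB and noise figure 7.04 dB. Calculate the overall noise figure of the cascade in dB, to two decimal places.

1.61 dB

Convert to linear (a loss of L dB is a gain of −L dB): F_i = 10^(NF_i/10), G_i = 10^(G_i,dB/10)
  Stage 1: F_1 = 10^(1.43/10) = 1.390, G_1 = 10^(18.5/10) = 70.79
  Stage 2: F_2 = 10^(7.04/10) = 5.058, G_2 = 10^(−6.48/10) = 0.2249
Friis cascade:
  F = 1.390 + (5.058 − 1)/70.79 = 1.447
NF = 10 log₁₀(1.447) = 1.61 dB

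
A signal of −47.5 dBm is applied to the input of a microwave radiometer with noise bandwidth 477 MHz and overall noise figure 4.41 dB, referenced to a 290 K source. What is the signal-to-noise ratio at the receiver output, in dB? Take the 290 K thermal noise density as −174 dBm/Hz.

Noise floor: N = −174 + 10 log₁₀(B) + NF
10 log₁₀(4.77×10⁸) = 86.79 dB
N = −174 + 86.79 + 4.41 = −82.80 dBm
SNR = P_sig − N = −47.5 − (−82.80) = 35.30 dB → 35.3 dB

35.3 dB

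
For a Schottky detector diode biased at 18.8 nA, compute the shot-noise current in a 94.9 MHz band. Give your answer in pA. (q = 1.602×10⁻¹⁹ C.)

756 pA

I_n = √(2qI·B)
2qI·B = 2 × 1.602×10⁻¹⁹ × 1.88×10⁻⁸ × 9.49×10⁷ = 5.72×10⁻¹⁹ A²
I_n = √(5.72×10⁻¹⁹) = 7.56×10⁻¹⁰ A = 756 pA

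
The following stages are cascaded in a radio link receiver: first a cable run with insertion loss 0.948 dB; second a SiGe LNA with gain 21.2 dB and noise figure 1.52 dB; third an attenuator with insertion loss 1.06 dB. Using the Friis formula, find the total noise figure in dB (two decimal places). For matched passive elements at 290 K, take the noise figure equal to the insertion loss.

2.47 dB

Convert to linear (a loss of L dB is a gain of −L dB): F_i = 10^(NF_i/10), G_i = 10^(G_i,dB/10)
  Stage 1: F_1 = 10^(0.948/10) = 1.244, G_1 = 10^(−0.948/10) = 0.8039
  Stage 2: F_2 = 10^(1.52/10) = 1.419, G_2 = 10^(21.2/10) = 131.8
  Stage 3: F_3 = 10^(1.06/10) = 1.276, G_3 = 10^(−1.06/10) = 0.7834
Friis cascade:
  F = 1.244 + (1.419 − 1)/0.8039 + (1.276 − 1)/106.0 = 1.768
NF = 10 log₁₀(1.768) = 2.47 dB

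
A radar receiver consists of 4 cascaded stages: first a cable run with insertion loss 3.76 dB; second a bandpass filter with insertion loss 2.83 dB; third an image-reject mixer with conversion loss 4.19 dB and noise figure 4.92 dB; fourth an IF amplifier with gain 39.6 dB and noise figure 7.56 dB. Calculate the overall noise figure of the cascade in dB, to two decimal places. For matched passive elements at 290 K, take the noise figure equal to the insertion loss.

Convert to linear (a loss of L dB is a gain of −L dB): F_i = 10^(NF_i/10), G_i = 10^(G_i,dB/10)
  Stage 1: F_1 = 10^(3.76/10) = 2.377, G_1 = 10^(−3.76/10) = 0.4207
  Stage 2: F_2 = 10^(2.83/10) = 1.919, G_2 = 10^(−2.83/10) = 0.5212
  Stage 3: F_3 = 10^(4.92/10) = 3.105, G_3 = 10^(−4.19/10) = 0.3811
  Stage 4: F_4 = 10^(7.56/10) = 5.702, G_4 = 10^(39.6/10) = 9120
Friis cascade:
  F = 2.377 + (1.919 − 1)/0.4207 + (3.105 − 1)/0.2193 + (5.702 − 1)/0.08356 = 70.42
NF = 10 log₁₀(70.42) = 18.48 dB

18.48 dB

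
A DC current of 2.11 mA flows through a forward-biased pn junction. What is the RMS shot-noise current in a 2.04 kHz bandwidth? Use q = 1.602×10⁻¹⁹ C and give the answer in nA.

I_n = √(2qI·B)
2qI·B = 2 × 1.602×10⁻¹⁹ × 2.11×10⁻³ × 2.04×10³ = 1.38×10⁻¹⁸ A²
I_n = √(1.38×10⁻¹⁸) = 1.17×10⁻⁹ A = 1.17 nA

1.17 nA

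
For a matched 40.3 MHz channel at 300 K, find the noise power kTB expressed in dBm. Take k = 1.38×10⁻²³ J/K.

−97.8 dBm

P_n = kTB = 1.38×10⁻²³ × 300 × 4.03×10⁷ = 1.67×10⁻¹³ W
In dBm: 10 log₁₀(1.67×10⁻¹³ / 10⁻³) = −97.8 dBm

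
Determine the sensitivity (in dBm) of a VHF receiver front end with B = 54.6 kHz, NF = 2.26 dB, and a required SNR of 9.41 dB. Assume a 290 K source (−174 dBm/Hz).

−115.0 dBm

Sensitivity = −174 + 10 log₁₀(B) + NF + SNR_min
= −174 + 47.37 + 2.26 + 9.41
= −114.96 dBm → −115.0 dBm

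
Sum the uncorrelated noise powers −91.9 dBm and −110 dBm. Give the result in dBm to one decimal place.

−91.8 dBm

Convert to linear, add, convert back:
P₁ = 6.46×10⁻¹³ W, P₂ = 1.00×10⁻¹⁴ W
P_tot = 6.56×10⁻¹³ W → 10 log₁₀(P_tot / 10⁻³) = −91.8 dBm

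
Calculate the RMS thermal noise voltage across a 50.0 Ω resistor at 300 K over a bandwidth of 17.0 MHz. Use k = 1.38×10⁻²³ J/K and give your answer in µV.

3.75 µV

V_n = √(4kTRB)
4kTRB = 4 × 1.38×10⁻²³ × 300 × 5.00×10¹ × 1.70×10⁷ = 1.41×10⁻¹¹ V²
V_n = √(1.41×10⁻¹¹) = 3.75×10⁻⁶ V = 3.75 µV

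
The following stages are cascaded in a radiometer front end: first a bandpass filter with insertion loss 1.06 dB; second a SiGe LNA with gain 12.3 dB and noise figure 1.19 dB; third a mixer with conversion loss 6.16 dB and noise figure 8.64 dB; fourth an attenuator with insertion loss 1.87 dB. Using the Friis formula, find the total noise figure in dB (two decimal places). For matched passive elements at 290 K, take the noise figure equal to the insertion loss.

3.66 dB

Convert to linear (a loss of L dB is a gain of −L dB): F_i = 10^(NF_i/10), G_i = 10^(G_i,dB/10)
  Stage 1: F_1 = 10^(1.06/10) = 1.276, G_1 = 10^(−1.06/10) = 0.7834
  Stage 2: F_2 = 10^(1.19/10) = 1.315, G_2 = 10^(12.3/10) = 16.98
  Stage 3: F_3 = 10^(8.64/10) = 7.311, G_3 = 10^(−6.16/10) = 0.2421
  Stage 4: F_4 = 10^(1.87/10) = 1.538, G_4 = 10^(−1.87/10) = 0.6501
Friis cascade:
  F = 1.276 + (1.315 − 1)/0.7834 + (7.311 − 1)/13.30 + (1.538 − 1)/3.221 = 2.320
NF = 10 log₁₀(2.320) = 3.66 dB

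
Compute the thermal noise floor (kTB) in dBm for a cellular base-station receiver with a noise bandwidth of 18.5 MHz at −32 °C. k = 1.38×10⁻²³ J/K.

T = −32 °C + 273.15 = 241.15 K
P_n = kTB = 1.38×10⁻²³ × 241.15 × 1.85×10⁷ = 6.16×10⁻¹⁴ W
In dBm: 10 log₁₀(6.16×10⁻¹⁴ / 10⁻³) = −102.1 dBm

−102.1 dBm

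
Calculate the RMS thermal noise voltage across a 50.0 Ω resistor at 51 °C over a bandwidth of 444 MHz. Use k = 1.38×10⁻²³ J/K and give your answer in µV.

19.9 µV

T = 51 °C + 273.15 = 324.15 K
V_n = √(4kTRB)
4kTRB = 4 × 1.38×10⁻²³ × 324.15 × 5.00×10¹ × 4.44×10⁸ = 3.97×10⁻¹⁰ V²
V_n = √(3.97×10⁻¹⁰) = 1.99×10⁻⁵ V = 19.9 µV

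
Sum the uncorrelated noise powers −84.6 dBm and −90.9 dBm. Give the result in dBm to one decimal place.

−83.7 dBm

Convert to linear, add, convert back:
P₁ = 3.47×10⁻¹² W, P₂ = 8.13×10⁻¹³ W
P_tot = 4.28×10⁻¹² W → 10 log₁₀(P_tot / 10⁻³) = −83.7 dBm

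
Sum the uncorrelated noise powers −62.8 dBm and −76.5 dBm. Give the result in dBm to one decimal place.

−62.6 dBm

Convert to linear, add, convert back:
P₁ = 5.25×10⁻¹⁰ W, P₂ = 2.24×10⁻¹¹ W
P_tot = 5.47×10⁻¹⁰ W → 10 log₁₀(P_tot / 10⁻³) = −62.6 dBm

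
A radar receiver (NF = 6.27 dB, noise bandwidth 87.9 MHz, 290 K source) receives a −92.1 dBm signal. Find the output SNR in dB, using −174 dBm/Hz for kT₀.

−3.8 dB

Noise floor: N = −174 + 10 log₁₀(B) + NF
10 log₁₀(8.79×10⁷) = 79.44 dB
N = −174 + 79.44 + 6.27 = −88.29 dBm
SNR = P_sig − N = −92.1 − (−88.29) = −3.81 dB → −3.8 dB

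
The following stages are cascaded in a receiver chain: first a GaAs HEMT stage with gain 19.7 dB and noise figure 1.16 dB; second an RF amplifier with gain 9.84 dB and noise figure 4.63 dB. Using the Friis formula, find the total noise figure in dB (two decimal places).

1.23 dB

Convert to linear (a loss of L dB is a gain of −L dB): F_i = 10^(NF_i/10), G_i = 10^(G_i,dB/10)
  Stage 1: F_1 = 10^(1.16/10) = 1.306, G_1 = 10^(19.7/10) = 93.33
  Stage 2: F_2 = 10^(4.63/10) = 2.904, G_2 = 10^(9.84/10) = 9.638
Friis cascade:
  F = 1.306 + (2.904 − 1)/93.33 = 1.327
NF = 10 log₁₀(1.327) = 1.23 dB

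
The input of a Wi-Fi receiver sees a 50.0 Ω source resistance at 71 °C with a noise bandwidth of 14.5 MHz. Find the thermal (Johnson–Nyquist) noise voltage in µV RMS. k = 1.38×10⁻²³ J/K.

3.71 µV

T = 71 °C + 273.15 = 344.15 K
V_n = √(4kTRB)
4kTRB = 4 × 1.38×10⁻²³ × 344.15 × 5.00×10¹ × 1.45×10⁷ = 1.38×10⁻¹¹ V²
V_n = √(1.38×10⁻¹¹) = 3.71×10⁻⁶ V = 3.71 µV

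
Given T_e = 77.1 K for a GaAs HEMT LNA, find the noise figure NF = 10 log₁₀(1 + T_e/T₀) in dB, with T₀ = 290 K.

F = 1 + T_e/T₀ = 1 + 77.1/290 = 1.26586
NF = 10 log₁₀(1.26586) = 1.02 dB

1.02 dB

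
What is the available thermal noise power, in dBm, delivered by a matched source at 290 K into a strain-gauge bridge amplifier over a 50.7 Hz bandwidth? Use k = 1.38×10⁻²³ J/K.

P_n = kTB = 1.38×10⁻²³ × 290 × 5.07×10¹ = 2.03×10⁻¹⁹ W
In dBm: 10 log₁₀(2.03×10⁻¹⁹ / 10⁻³) = −156.9 dBm

−156.9 dBm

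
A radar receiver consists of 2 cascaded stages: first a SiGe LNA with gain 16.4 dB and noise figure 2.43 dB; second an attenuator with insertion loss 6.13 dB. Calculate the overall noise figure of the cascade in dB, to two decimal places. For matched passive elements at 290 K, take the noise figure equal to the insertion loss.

2.60 dB

Convert to linear (a loss of L dB is a gain of −L dB): F_i = 10^(NF_i/10), G_i = 10^(G_i,dB/10)
  Stage 1: F_1 = 10^(2.43/10) = 1.750, G_1 = 10^(16.4/10) = 43.65
  Stage 2: F_2 = 10^(6.13/10) = 4.102, G_2 = 10^(−6.13/10) = 0.2438
Friis cascade:
  F = 1.750 + (4.102 − 1)/43.65 = 1.821
NF = 10 log₁₀(1.821) = 2.60 dB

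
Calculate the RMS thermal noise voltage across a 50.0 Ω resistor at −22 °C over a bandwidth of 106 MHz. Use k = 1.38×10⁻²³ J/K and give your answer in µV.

T = −22 °C + 273.15 = 251.15 K
V_n = √(4kTRB)
4kTRB = 4 × 1.38×10⁻²³ × 251.15 × 5.00×10¹ × 1.06×10⁸ = 7.35×10⁻¹¹ V²
V_n = √(7.35×10⁻¹¹) = 8.57×10⁻⁶ V = 8.57 µV

8.57 µV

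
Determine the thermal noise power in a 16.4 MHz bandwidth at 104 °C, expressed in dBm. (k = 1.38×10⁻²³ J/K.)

−100.7 dBm

T = 104 °C + 273.15 = 377.15 K
P_n = kTB = 1.38×10⁻²³ × 377.15 × 1.64×10⁷ = 8.54×10⁻¹⁴ W
In dBm: 10 log₁₀(8.54×10⁻¹⁴ / 10⁻³) = −100.7 dBm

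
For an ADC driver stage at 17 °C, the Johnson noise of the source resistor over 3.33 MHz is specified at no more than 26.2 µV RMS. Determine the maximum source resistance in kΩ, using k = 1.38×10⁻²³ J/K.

12.9 kΩ

T = 17 °C + 273.15 = 290.15 K
Johnson–Nyquist: V_n = √(4kTRB) ⇒ R = V_n² / (4kTB)
4kTB = 4 × 1.38×10⁻²³ × 290.15 × 3.33×10⁶ = 5.33×10⁻¹⁴
R = (2.62×10⁻⁵)² / 5.33×10⁻¹⁴ = 1.29×10⁴ Ω = 12.9 kΩ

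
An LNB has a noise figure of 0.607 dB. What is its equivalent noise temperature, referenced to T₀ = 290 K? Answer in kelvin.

F = 10^(0.607/10) = 1.15001
T_e = (F − 1)·T₀ = (1.15001 − 1) × 290 = 43.5 K

43.5 K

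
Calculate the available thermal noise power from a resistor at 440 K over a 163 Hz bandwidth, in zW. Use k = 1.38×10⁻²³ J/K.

990 zW

P_n = kTB = 1.38×10⁻²³ × 440 × 1.63×10² = 9.90×10⁻¹⁹ W = 990 zW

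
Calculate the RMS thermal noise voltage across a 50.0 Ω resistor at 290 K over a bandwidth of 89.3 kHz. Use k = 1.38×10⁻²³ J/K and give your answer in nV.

V_n = √(4kTRB)
4kTRB = 4 × 1.38×10⁻²³ × 290 × 5.00×10¹ × 8.93×10⁴ = 7.15×10⁻¹⁴ V²
V_n = √(7.15×10⁻¹⁴) = 2.67×10⁻⁷ V = 267 nV

267 nV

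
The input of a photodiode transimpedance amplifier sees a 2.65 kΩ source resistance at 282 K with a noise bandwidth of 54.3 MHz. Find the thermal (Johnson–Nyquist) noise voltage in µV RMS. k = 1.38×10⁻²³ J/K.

47.3 µV

V_n = √(4kTRB)
4kTRB = 4 × 1.38×10⁻²³ × 282 × 2.65×10³ × 5.43×10⁷ = 2.24×10⁻⁹ V²
V_n = √(2.24×10⁻⁹) = 4.73×10⁻⁵ V = 47.3 µV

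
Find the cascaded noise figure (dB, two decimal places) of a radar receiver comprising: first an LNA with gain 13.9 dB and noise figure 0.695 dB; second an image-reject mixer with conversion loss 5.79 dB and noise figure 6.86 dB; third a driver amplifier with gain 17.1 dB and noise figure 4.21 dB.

Convert to linear (a loss of L dB is a gain of −L dB): F_i = 10^(NF_i/10), G_i = 10^(G_i,dB/10)
  Stage 1: F_1 = 10^(0.695/10) = 1.174, G_1 = 10^(13.9/10) = 24.55
  Stage 2: F_2 = 10^(6.86/10) = 4.853, G_2 = 10^(−5.79/10) = 0.2636
  Stage 3: F_3 = 10^(4.21/10) = 2.636, G_3 = 10^(17.1/10) = 51.29
Friis cascade:
  F = 1.174 + (4.853 − 1)/24.55 + (2.636 − 1)/6.471 = 1.583
NF = 10 log₁₀(1.583) = 2.00 dB

2.00 dB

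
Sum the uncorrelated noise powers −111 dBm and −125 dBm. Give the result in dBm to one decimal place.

−110.8 dBm

Convert to linear, add, convert back:
P₁ = 7.94×10⁻¹⁵ W, P₂ = 3.16×10⁻¹⁶ W
P_tot = 8.26×10⁻¹⁵ W → 10 log₁₀(P_tot / 10⁻³) = −110.8 dBm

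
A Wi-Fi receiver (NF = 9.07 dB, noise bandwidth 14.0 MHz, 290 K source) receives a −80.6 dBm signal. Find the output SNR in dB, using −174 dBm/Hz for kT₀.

12.9 dB

Noise floor: N = −174 + 10 log₁₀(B) + NF
10 log₁₀(1.40×10⁷) = 71.46 dB
N = −174 + 71.46 + 9.07 = −93.47 dBm
SNR = P_sig − N = −80.6 − (−93.47) = 12.87 dB → 12.9 dB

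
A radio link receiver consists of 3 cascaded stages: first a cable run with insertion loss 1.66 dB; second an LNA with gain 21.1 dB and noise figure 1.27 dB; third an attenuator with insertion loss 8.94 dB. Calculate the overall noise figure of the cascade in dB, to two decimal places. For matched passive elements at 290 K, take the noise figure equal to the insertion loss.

3.10 dB

Convert to linear (a loss of L dB is a gain of −L dB): F_i = 10^(NF_i/10), G_i = 10^(G_i,dB/10)
  Stage 1: F_1 = 10^(1.66/10) = 1.466, G_1 = 10^(−1.66/10) = 0.6823
  Stage 2: F_2 = 10^(1.27/10) = 1.340, G_2 = 10^(21.1/10) = 128.8
  Stage 3: F_3 = 10^(8.94/10) = 7.834, G_3 = 10^(−8.94/10) = 0.1276
Friis cascade:
  F = 1.466 + (1.340 − 1)/0.6823 + (7.834 − 1)/87.90 = 2.041
NF = 10 log₁₀(2.041) = 3.10 dB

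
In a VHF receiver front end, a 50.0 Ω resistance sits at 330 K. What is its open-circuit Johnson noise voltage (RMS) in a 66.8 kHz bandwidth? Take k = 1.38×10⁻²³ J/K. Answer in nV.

247 nV

V_n = √(4kTRB)
4kTRB = 4 × 1.38×10⁻²³ × 330 × 5.00×10¹ × 6.68×10⁴ = 6.08×10⁻¹⁴ V²
V_n = √(6.08×10⁻¹⁴) = 2.47×10⁻⁷ V = 247 nV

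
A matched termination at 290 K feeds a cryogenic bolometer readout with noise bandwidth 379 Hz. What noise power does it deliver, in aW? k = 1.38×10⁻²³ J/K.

P_n = kTB = 1.38×10⁻²³ × 290 × 3.79×10² = 1.52×10⁻¹⁸ W = 1.52 aW

1.52 aW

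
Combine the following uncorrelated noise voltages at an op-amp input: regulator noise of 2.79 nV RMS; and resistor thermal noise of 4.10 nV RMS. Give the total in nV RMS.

4.96 nV

Uncorrelated sources add in power (mean-square): V_tot = √(ΣV_i²)
V_tot = √[(2.79×10⁻⁹)² + (4.10×10⁻⁹)²] = 4.96×10⁻⁹ V = 4.96 nV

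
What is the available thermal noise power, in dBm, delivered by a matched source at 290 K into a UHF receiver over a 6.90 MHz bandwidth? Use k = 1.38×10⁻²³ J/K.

−105.6 dBm

P_n = kTB = 1.38×10⁻²³ × 290 × 6.90×10⁶ = 2.76×10⁻¹⁴ W
In dBm: 10 log₁₀(2.76×10⁻¹⁴ / 10⁻³) = −105.6 dBm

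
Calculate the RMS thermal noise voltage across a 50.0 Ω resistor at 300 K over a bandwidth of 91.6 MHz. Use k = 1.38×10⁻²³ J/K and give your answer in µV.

V_n = √(4kTRB)
4kTRB = 4 × 1.38×10⁻²³ × 300 × 5.00×10¹ × 9.16×10⁷ = 7.58×10⁻¹¹ V²
V_n = √(7.58×10⁻¹¹) = 8.71×10⁻⁶ V = 8.71 µV

8.71 µV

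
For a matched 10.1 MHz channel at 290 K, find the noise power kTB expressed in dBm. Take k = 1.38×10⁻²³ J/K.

P_n = kTB = 1.38×10⁻²³ × 290 × 1.01×10⁷ = 4.04×10⁻¹⁴ W
In dBm: 10 log₁₀(4.04×10⁻¹⁴ / 10⁻³) = −103.9 dBm

−103.9 dBm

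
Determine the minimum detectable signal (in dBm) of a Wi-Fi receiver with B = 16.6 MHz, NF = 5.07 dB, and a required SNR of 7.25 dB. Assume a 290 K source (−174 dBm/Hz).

−89.5 dBm

Sensitivity = −174 + 10 log₁₀(B) + NF + SNR_min
= −174 + 72.2 + 5.07 + 7.25
= −89.48 dBm → −89.5 dBm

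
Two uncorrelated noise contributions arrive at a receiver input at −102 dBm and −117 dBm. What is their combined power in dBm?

−101.9 dBm

Convert to linear, add, convert back:
P₁ = 6.31×10⁻¹⁴ W, P₂ = 2.00×10⁻¹⁵ W
P_tot = 6.51×10⁻¹⁴ W → 10 log₁₀(P_tot / 10⁻³) = −101.9 dBm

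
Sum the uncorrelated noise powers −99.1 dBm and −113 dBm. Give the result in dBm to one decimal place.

−98.9 dBm

Convert to linear, add, convert back:
P₁ = 1.23×10⁻¹³ W, P₂ = 5.01×10⁻¹⁵ W
P_tot = 1.28×10⁻¹³ W → 10 log₁₀(P_tot / 10⁻³) = −98.9 dBm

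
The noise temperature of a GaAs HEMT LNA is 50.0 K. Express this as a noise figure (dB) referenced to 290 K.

F = 1 + T_e/T₀ = 1 + 50.0/290 = 1.17241
NF = 10 log₁₀(1.17241) = 0.691 dB

0.691 dB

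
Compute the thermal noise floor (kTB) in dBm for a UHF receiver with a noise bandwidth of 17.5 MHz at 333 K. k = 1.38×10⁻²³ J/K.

−100.9 dBm

P_n = kTB = 1.38×10⁻²³ × 333 × 1.75×10⁷ = 8.04×10⁻¹⁴ W
In dBm: 10 log₁₀(8.04×10⁻¹⁴ / 10⁻³) = −100.9 dBm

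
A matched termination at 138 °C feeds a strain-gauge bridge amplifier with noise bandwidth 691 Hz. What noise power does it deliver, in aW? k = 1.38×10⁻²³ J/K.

T = 138 °C + 273.15 = 411.15 K
P_n = kTB = 1.38×10⁻²³ × 411.15 × 6.91×10² = 3.92×10⁻¹⁸ W = 3.92 aW

3.92 aW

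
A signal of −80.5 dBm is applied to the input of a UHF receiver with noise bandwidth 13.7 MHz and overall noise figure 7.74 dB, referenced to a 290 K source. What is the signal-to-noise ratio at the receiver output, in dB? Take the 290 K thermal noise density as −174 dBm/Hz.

14.4 dB

Noise floor: N = −174 + 10 log₁₀(B) + NF
10 log₁₀(1.37×10⁷) = 71.37 dB
N = −174 + 71.37 + 7.74 = −94.89 dBm
SNR = P_sig − N = −80.5 − (−94.89) = 14.39 dB → 14.4 dB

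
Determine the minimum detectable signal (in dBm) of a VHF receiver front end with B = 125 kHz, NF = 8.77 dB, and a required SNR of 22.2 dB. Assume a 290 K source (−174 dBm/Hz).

−92.1 dBm

Sensitivity = −174 + 10 log₁₀(B) + NF + SNR_min
= −174 + 50.97 + 8.77 + 22.2
= −92.06 dBm → −92.1 dBm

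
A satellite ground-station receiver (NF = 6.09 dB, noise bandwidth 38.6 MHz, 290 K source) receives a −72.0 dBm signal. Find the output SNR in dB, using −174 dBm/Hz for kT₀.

Noise floor: N = −174 + 10 log₁₀(B) + NF
10 log₁₀(3.86×10⁷) = 75.87 dB
N = −174 + 75.87 + 6.09 = −92.04 dBm
SNR = P_sig − N = −72.0 − (−92.04) = 20.04 dB → 20.0 dB

20.0 dB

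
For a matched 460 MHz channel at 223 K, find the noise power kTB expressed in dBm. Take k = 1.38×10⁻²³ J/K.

−88.5 dBm

P_n = kTB = 1.38×10⁻²³ × 223 × 4.60×10⁸ = 1.42×10⁻¹² W
In dBm: 10 log₁₀(1.42×10⁻¹² / 10⁻³) = −88.5 dBm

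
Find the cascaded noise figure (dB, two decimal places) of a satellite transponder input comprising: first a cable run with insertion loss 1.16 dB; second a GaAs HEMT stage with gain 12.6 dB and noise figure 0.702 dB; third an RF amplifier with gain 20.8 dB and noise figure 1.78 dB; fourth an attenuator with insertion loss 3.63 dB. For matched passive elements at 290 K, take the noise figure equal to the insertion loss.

1.97 dB

Convert to linear (a loss of L dB is a gain of −L dB): F_i = 10^(NF_i/10), G_i = 10^(G_i,dB/10)
  Stage 1: F_1 = 10^(1.16/10) = 1.306, G_1 = 10^(−1.16/10) = 0.7656
  Stage 2: F_2 = 10^(0.702/10) = 1.175, G_2 = 10^(12.6/10) = 18.20
  Stage 3: F_3 = 10^(1.78/10) = 1.507, G_3 = 10^(20.8/10) = 120.2
  Stage 4: F_4 = 10^(3.63/10) = 2.307, G_4 = 10^(−3.63/10) = 0.4335
Friis cascade:
  F = 1.306 + (1.175 − 1)/0.7656 + (1.507 − 1)/13.93 + (2.307 − 1)/1675 = 1.572
NF = 10 log₁₀(1.572) = 1.97 dB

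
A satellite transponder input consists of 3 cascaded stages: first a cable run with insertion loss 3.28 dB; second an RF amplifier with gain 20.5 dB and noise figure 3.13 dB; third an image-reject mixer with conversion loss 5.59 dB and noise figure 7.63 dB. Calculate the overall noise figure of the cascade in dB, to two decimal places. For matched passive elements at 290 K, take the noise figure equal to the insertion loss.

6.50 dB

Convert to linear (a loss of L dB is a gain of −L dB): F_i = 10^(NF_i/10), G_i = 10^(G_i,dB/10)
  Stage 1: F_1 = 10^(3.28/10) = 2.128, G_1 = 10^(−3.28/10) = 0.4699
  Stage 2: F_2 = 10^(3.13/10) = 2.056, G_2 = 10^(20.5/10) = 112.2
  Stage 3: F_3 = 10^(7.63/10) = 5.794, G_3 = 10^(−5.59/10) = 0.2761
Friis cascade:
  F = 2.128 + (2.056 − 1)/0.4699 + (5.794 − 1)/52.72 = 4.466
NF = 10 log₁₀(4.466) = 6.50 dB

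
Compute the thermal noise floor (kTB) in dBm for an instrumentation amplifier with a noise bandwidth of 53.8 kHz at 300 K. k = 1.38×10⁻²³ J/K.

−126.5 dBm

P_n = kTB = 1.38×10⁻²³ × 300 × 5.38×10⁴ = 2.23×10⁻¹⁶ W
In dBm: 10 log₁₀(2.23×10⁻¹⁶ / 10⁻³) = −126.5 dBm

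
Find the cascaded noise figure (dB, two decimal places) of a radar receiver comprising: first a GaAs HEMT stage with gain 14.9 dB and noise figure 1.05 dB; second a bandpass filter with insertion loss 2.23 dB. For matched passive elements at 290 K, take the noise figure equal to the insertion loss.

1.12 dB

Convert to linear (a loss of L dB is a gain of −L dB): F_i = 10^(NF_i/10), G_i = 10^(G_i,dB/10)
  Stage 1: F_1 = 10^(1.05/10) = 1.274, G_1 = 10^(14.9/10) = 30.90
  Stage 2: F_2 = 10^(2.23/10) = 1.671, G_2 = 10^(−2.23/10) = 0.5984
Friis cascade:
  F = 1.274 + (1.671 − 1)/30.90 = 1.295
NF = 10 log₁₀(1.295) = 1.12 dB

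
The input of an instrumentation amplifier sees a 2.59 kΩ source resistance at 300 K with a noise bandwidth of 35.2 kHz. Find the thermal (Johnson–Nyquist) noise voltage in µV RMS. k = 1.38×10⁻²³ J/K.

1.23 µV

V_n = √(4kTRB)
4kTRB = 4 × 1.38×10⁻²³ × 300 × 2.59×10³ × 3.52×10⁴ = 1.51×10⁻¹² V²
V_n = √(1.51×10⁻¹²) = 1.23×10⁻⁶ V = 1.23 µV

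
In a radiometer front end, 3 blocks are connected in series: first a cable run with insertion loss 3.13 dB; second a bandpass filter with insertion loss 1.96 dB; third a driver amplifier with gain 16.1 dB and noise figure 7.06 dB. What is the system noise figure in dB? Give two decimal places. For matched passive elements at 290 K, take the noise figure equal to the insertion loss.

12.15 dB

Convert to linear (a loss of L dB is a gain of −L dB): F_i = 10^(NF_i/10), G_i = 10^(G_i,dB/10)
  Stage 1: F_1 = 10^(3.13/10) = 2.056, G_1 = 10^(−3.13/10) = 0.4864
  Stage 2: F_2 = 10^(1.96/10) = 1.570, G_2 = 10^(−1.96/10) = 0.6368
  Stage 3: F_3 = 10^(7.06/10) = 5.082, G_3 = 10^(16.1/10) = 40.74
Friis cascade:
  F = 2.056 + (1.570 − 1)/0.4864 + (5.082 − 1)/0.3097 = 16.41
NF = 10 log₁₀(16.41) = 12.15 dB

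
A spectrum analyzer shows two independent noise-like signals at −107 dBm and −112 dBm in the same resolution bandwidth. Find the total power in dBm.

−105.8 dBm

Convert to linear, add, convert back:
P₁ = 2.00×10⁻¹⁴ W, P₂ = 6.31×10⁻¹⁵ W
P_tot = 2.63×10⁻¹⁴ W → 10 log₁₀(P_tot / 10⁻³) = −105.8 dBm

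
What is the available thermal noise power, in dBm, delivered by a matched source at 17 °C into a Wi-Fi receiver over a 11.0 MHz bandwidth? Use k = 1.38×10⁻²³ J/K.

−103.6 dBm

T = 17 °C + 273.15 = 290.15 K
P_n = kTB = 1.38×10⁻²³ × 290.15 × 1.10×10⁷ = 4.40×10⁻¹⁴ W
In dBm: 10 log₁₀(4.40×10⁻¹⁴ / 10⁻³) = −103.6 dBm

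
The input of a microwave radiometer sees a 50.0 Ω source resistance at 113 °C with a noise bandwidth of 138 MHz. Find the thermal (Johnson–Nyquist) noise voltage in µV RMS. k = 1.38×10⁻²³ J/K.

12.1 µV

T = 113 °C + 273.15 = 386.15 K
V_n = √(4kTRB)
4kTRB = 4 × 1.38×10⁻²³ × 386.15 × 5.00×10¹ × 1.38×10⁸ = 1.47×10⁻¹⁰ V²
V_n = √(1.47×10⁻¹⁰) = 1.21×10⁻⁵ V = 12.1 µV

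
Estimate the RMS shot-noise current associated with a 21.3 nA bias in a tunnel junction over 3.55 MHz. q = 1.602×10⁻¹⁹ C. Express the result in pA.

156 pA

I_n = √(2qI·B)
2qI·B = 2 × 1.602×10⁻¹⁹ × 2.13×10⁻⁸ × 3.55×10⁶ = 2.42×10⁻²⁰ A²
I_n = √(2.42×10⁻²⁰) = 1.56×10⁻¹⁰ A = 156 pA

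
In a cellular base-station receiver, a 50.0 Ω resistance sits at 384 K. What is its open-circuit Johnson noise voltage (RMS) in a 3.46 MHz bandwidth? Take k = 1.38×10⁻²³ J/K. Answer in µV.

1.91 µV

V_n = √(4kTRB)
4kTRB = 4 × 1.38×10⁻²³ × 384 × 5.00×10¹ × 3.46×10⁶ = 3.67×10⁻¹² V²
V_n = √(3.67×10⁻¹²) = 1.91×10⁻⁶ V = 1.91 µV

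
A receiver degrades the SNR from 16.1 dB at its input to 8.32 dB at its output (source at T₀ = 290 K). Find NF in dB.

7.78 dB

NF (dB) = SNR_in(dB) − SNR_out(dB) when the source is at T₀
NF = 16.1 − 8.32 = 7.78 dB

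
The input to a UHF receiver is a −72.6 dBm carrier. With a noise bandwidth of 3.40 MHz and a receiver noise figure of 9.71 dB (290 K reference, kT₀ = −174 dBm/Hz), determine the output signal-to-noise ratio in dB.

Noise floor: N = −174 + 10 log₁₀(B) + NF
10 log₁₀(3.40×10⁶) = 65.31 dB
N = −174 + 65.31 + 9.71 = −98.98 dBm
SNR = P_sig − N = −72.6 − (−98.98) = 26.38 dB → 26.4 dB

26.4 dB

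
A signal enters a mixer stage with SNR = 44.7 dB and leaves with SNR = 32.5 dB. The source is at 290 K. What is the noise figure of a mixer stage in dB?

12.2 dB

NF (dB) = SNR_in(dB) − SNR_out(dB) when the source is at T₀
NF = 44.7 − 32.5 = 12.2 dB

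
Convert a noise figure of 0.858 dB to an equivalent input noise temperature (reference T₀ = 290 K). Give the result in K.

F = 10^(0.858/10) = 1.21843
T_e = (F − 1)·T₀ = (1.21843 − 1) × 290 = 63.3 K

63.3 K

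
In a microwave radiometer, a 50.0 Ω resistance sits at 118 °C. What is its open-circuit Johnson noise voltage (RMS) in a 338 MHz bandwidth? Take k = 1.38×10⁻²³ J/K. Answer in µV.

19.1 µV

T = 118 °C + 273.15 = 391.15 K
V_n = √(4kTRB)
4kTRB = 4 × 1.38×10⁻²³ × 391.15 × 5.00×10¹ × 3.38×10⁸ = 3.65×10⁻¹⁰ V²
V_n = √(3.65×10⁻¹⁰) = 1.91×10⁻⁵ V = 19.1 µV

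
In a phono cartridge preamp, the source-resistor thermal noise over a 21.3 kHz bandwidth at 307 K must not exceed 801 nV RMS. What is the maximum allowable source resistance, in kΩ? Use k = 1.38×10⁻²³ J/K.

Johnson–Nyquist: V_n = √(4kTRB) ⇒ R = V_n² / (4kTB)
4kTB = 4 × 1.38×10⁻²³ × 307 × 2.13×10⁴ = 3.61×10⁻¹⁶
R = (8.01×10⁻⁷)² / 3.61×10⁻¹⁶ = 1.78×10³ Ω = 1.78 kΩ

1.78 kΩ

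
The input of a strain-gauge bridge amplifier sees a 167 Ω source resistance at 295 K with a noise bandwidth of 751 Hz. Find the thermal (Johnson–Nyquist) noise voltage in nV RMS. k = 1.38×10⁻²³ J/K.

45.2 nV

V_n = √(4kTRB)
4kTRB = 4 × 1.38×10⁻²³ × 295 × 1.67×10² × 7.51×10² = 2.04×10⁻¹⁵ V²
V_n = √(2.04×10⁻¹⁵) = 4.52×10⁻⁸ V = 45.2 nV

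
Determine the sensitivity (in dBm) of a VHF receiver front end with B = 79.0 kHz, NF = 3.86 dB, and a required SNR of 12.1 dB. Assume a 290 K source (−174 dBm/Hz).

Sensitivity = −174 + 10 log₁₀(B) + NF + SNR_min
= −174 + 48.98 + 3.86 + 12.1
= −109.06 dBm → −109.1 dBm

−109.1 dBm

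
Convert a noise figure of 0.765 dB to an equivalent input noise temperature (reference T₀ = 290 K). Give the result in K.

F = 10^(0.765/10) = 1.19261
T_e = (F − 1)·T₀ = (1.19261 − 1) × 290 = 55.9 K

55.9 K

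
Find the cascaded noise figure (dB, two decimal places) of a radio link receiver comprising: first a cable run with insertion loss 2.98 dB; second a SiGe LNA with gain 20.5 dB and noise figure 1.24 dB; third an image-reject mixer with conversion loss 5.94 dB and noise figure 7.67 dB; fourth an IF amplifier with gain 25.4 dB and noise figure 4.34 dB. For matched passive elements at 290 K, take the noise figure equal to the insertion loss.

4.54 dB

Convert to linear (a loss of L dB is a gain of −L dB): F_i = 10^(NF_i/10), G_i = 10^(G_i,dB/10)
  Stage 1: F_1 = 10^(2.98/10) = 1.986, G_1 = 10^(−2.98/10) = 0.5035
  Stage 2: F_2 = 10^(1.24/10) = 1.330, G_2 = 10^(20.5/10) = 112.2
  Stage 3: F_3 = 10^(7.67/10) = 5.848, G_3 = 10^(−5.94/10) = 0.2547
  Stage 4: F_4 = 10^(4.34/10) = 2.716, G_4 = 10^(25.4/10) = 346.7
Friis cascade:
  F = 1.986 + (1.330 − 1)/0.5035 + (5.848 − 1)/56.49 + (2.716 − 1)/14.39 = 2.848
NF = 10 log₁₀(2.848) = 4.54 dB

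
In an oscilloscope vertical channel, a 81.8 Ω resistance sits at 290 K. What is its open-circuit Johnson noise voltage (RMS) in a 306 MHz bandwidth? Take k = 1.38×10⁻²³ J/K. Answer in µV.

20.0 µV

V_n = √(4kTRB)
4kTRB = 4 × 1.38×10⁻²³ × 290 × 8.18×10¹ × 3.06×10⁸ = 4.01×10⁻¹⁰ V²
V_n = √(4.01×10⁻¹⁰) = 2.00×10⁻⁵ V = 20.0 µV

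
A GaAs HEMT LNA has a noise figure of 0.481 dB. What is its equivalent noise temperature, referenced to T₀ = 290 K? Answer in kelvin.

34.0 K

F = 10^(0.481/10) = 1.11712
T_e = (F − 1)·T₀ = (1.11712 − 1) × 290 = 34.0 K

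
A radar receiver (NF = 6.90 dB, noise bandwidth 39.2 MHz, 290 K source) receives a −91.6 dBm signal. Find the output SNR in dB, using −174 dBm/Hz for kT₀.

Noise floor: N = −174 + 10 log₁₀(B) + NF
10 log₁₀(3.92×10⁷) = 75.93 dB
N = −174 + 75.93 + 6.90 = −91.17 dBm
SNR = P_sig − N = −91.6 − (−91.17) = −0.43 dB → −0.4 dB

−0.4 dB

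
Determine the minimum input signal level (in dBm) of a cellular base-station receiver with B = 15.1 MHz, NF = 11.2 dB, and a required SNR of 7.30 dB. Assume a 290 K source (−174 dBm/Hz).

−83.7 dBm

Sensitivity = −174 + 10 log₁₀(B) + NF + SNR_min
= −174 + 71.79 + 11.2 + 7.30
= −83.71 dBm → −83.7 dBm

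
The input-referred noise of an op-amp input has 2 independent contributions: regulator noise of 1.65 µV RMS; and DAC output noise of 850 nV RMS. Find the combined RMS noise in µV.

1.86 µV

Uncorrelated sources add in power (mean-square): V_tot = √(ΣV_i²)
V_tot = √[(1.65×10⁻⁶)² + (8.50×10⁻⁷)²] = 1.86×10⁻⁶ V = 1.86 µV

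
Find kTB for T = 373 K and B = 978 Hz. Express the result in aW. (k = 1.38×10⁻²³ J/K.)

P_n = kTB = 1.38×10⁻²³ × 373 × 9.78×10² = 5.03×10⁻¹⁸ W = 5.03 aW

5.03 aW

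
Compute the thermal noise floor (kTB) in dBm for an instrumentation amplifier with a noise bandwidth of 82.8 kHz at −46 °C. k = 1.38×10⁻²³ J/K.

T = −46 °C + 273.15 = 227.15 K
P_n = kTB = 1.38×10⁻²³ × 227.15 × 8.28×10⁴ = 2.60×10⁻¹⁶ W
In dBm: 10 log₁₀(2.60×10⁻¹⁶ / 10⁻³) = −125.9 dBm

−125.9 dBm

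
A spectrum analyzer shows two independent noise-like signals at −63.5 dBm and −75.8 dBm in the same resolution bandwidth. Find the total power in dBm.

−63.3 dBm

Convert to linear, add, convert back:
P₁ = 4.47×10⁻¹⁰ W, P₂ = 2.63×10⁻¹¹ W
P_tot = 4.73×10⁻¹⁰ W → 10 log₁₀(P_tot / 10⁻³) = −63.3 dBm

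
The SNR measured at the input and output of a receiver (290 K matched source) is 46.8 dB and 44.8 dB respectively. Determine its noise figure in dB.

NF (dB) = SNR_in(dB) − SNR_out(dB) when the source is at T₀
NF = 46.8 − 44.8 = 2.0 dB

2.0 dB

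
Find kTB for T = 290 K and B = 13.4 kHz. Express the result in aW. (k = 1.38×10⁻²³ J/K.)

P_n = kTB = 1.38×10⁻²³ × 290 × 1.34×10⁴ = 5.36×10⁻¹⁷ W = 53.6 aW

53.6 aW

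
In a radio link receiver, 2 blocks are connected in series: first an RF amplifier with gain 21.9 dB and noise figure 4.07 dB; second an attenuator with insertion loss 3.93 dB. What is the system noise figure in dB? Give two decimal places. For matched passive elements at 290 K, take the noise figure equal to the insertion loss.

4.09 dB

Convert to linear (a loss of L dB is a gain of −L dB): F_i = 10^(NF_i/10), G_i = 10^(G_i,dB/10)
  Stage 1: F_1 = 10^(4.07/10) = 2.553, G_1 = 10^(21.9/10) = 154.9
  Stage 2: F_2 = 10^(3.93/10) = 2.472, G_2 = 10^(−3.93/10) = 0.4046
Friis cascade:
  F = 2.553 + (2.472 − 1)/154.9 = 2.562
NF = 10 log₁₀(2.562) = 4.09 dB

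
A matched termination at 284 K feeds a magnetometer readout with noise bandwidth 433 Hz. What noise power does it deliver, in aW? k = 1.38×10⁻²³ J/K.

1.70 aW

P_n = kTB = 1.38×10⁻²³ × 284 × 4.33×10² = 1.70×10⁻¹⁸ W = 1.70 aW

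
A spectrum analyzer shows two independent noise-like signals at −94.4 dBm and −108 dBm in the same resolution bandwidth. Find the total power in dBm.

−94.2 dBm

Convert to linear, add, convert back:
P₁ = 3.63×10⁻¹³ W, P₂ = 1.58×10⁻¹⁴ W
P_tot = 3.79×10⁻¹³ W → 10 log₁₀(P_tot / 10⁻³) = −94.2 dBm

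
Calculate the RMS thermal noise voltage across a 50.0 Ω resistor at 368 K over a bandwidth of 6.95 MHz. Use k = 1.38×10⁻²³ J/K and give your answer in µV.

2.66 µV

V_n = √(4kTRB)
4kTRB = 4 × 1.38×10⁻²³ × 368 × 5.00×10¹ × 6.95×10⁶ = 7.06×10⁻¹² V²
V_n = √(7.06×10⁻¹²) = 2.66×10⁻⁶ V = 2.66 µV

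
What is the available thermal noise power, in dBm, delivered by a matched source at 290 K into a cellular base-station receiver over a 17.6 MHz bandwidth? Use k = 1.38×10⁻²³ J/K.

−101.5 dBm

P_n = kTB = 1.38×10⁻²³ × 290 × 1.76×10⁷ = 7.04×10⁻¹⁴ W
In dBm: 10 log₁₀(7.04×10⁻¹⁴ / 10⁻³) = −101.5 dBm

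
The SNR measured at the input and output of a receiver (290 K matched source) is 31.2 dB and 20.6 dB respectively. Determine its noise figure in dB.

NF (dB) = SNR_in(dB) − SNR_out(dB) when the source is at T₀
NF = 31.2 − 20.6 = 10.6 dB

10.6 dB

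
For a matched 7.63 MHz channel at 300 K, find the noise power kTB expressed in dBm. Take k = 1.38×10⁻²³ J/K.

P_n = kTB = 1.38×10⁻²³ × 300 × 7.63×10⁶ = 3.16×10⁻¹⁴ W
In dBm: 10 log₁₀(3.16×10⁻¹⁴ / 10⁻³) = −105.0 dBm

−105.0 dBm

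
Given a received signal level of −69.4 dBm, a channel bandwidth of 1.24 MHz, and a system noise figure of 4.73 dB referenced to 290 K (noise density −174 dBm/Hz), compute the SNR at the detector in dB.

Noise floor: N = −174 + 10 log₁₀(B) + NF
10 log₁₀(1.24×10⁶) = 60.93 dB
N = −174 + 60.93 + 4.73 = −108.34 dBm
SNR = P_sig − N = −69.4 − (−108.34) = 38.94 dB → 38.9 dB

38.9 dB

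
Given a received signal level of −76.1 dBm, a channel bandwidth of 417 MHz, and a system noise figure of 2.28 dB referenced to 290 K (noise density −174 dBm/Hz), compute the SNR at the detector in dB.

Noise floor: N = −174 + 10 log₁₀(B) + NF
10 log₁₀(4.17×10⁸) = 86.2 dB
N = −174 + 86.2 + 2.28 = −85.52 dBm
SNR = P_sig − N = −76.1 − (−85.52) = 9.42 dB → 9.4 dB

9.4 dB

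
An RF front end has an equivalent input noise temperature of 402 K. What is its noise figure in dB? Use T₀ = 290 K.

3.78 dB

F = 1 + T_e/T₀ = 1 + 402/290 = 2.38621
NF = 10 log₁₀(2.38621) = 3.78 dB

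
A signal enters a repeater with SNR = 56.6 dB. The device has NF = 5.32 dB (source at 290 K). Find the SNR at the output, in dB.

51.28 dB

By definition F = SNR_in/SNR_out, so in dB: SNR_out = SNR_in − NF
SNR_out = 56.6 − 5.32 = 51.28 dB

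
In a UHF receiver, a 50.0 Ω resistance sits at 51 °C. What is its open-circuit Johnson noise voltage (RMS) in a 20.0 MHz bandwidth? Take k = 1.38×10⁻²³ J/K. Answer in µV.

4.23 µV

T = 51 °C + 273.15 = 324.15 K
V_n = √(4kTRB)
4kTRB = 4 × 1.38×10⁻²³ × 324.15 × 5.00×10¹ × 2.00×10⁷ = 1.79×10⁻¹¹ V²
V_n = √(1.79×10⁻¹¹) = 4.23×10⁻⁶ V = 4.23 µV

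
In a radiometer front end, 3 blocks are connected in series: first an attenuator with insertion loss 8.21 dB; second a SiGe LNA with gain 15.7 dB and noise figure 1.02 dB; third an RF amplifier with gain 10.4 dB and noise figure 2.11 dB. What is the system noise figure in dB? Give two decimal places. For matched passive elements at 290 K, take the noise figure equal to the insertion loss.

9.29 dB

Convert to linear (a loss of L dB is a gain of −L dB): F_i = 10^(NF_i/10), G_i = 10^(G_i,dB/10)
  Stage 1: F_1 = 10^(8.21/10) = 6.622, G_1 = 10^(−8.21/10) = 0.1510
  Stage 2: F_2 = 10^(1.02/10) = 1.265, G_2 = 10^(15.7/10) = 37.15
  Stage 3: F_3 = 10^(2.11/10) = 1.626, G_3 = 10^(10.4/10) = 10.96
Friis cascade:
  F = 6.622 + (1.265 − 1)/0.1510 + (1.626 − 1)/5.610 = 8.487
NF = 10 log₁₀(8.487) = 9.29 dB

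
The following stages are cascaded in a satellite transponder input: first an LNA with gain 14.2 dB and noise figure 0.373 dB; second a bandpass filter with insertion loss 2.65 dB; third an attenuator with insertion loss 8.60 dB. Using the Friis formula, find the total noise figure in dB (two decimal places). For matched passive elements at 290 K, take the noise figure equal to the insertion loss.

1.93 dB

Convert to linear (a loss of L dB is a gain of −L dB): F_i = 10^(NF_i/10), G_i = 10^(G_i,dB/10)
  Stage 1: F_1 = 10^(0.373/10) = 1.090, G_1 = 10^(14.2/10) = 26.30
  Stage 2: F_2 = 10^(2.65/10) = 1.841, G_2 = 10^(−2.65/10) = 0.5433
  Stage 3: F_3 = 10^(8.60/10) = 7.244, G_3 = 10^(−8.60/10) = 0.1380
Friis cascade:
  F = 1.090 + (1.841 − 1)/26.30 + (7.244 − 1)/14.29 = 1.559
NF = 10 log₁₀(1.559) = 1.93 dB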